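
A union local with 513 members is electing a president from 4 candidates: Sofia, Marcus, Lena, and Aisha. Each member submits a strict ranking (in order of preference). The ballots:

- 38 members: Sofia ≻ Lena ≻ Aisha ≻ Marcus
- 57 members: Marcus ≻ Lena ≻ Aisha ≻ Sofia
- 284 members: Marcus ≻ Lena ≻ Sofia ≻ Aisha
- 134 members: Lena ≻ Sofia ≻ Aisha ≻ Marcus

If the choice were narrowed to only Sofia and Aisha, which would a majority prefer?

Sofia

Voters preferring Sofia to Aisha: 456; preferring Aisha to Sofia: 57.
Sofia wins the head-to-head.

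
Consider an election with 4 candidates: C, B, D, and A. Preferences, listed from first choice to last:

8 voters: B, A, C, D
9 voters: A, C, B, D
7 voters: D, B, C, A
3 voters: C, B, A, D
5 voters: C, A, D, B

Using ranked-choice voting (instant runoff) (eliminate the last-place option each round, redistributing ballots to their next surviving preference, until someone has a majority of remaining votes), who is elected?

B

Round 1: C 8, B 8, D 7, A 9. Eliminate D.
Round 2: C 8, B 15, A 9. Eliminate C.
Round 3: B 18, A 14. B has a majority.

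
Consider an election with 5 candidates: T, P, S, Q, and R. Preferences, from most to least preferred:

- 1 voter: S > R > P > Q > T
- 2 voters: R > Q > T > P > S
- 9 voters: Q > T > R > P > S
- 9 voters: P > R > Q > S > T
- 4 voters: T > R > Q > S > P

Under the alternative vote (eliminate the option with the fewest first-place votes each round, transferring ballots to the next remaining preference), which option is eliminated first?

Round 1: T 4, P 9, S 1, Q 9, R 2. Eliminate S.

S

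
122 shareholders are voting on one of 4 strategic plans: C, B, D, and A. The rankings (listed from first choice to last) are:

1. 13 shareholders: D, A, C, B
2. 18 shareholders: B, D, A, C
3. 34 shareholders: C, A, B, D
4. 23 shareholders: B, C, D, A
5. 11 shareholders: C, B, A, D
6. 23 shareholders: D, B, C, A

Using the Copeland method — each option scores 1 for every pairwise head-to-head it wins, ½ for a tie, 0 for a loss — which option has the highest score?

B

C: beats D and A; loses to B → score 2.
B: beats C, D, and A → score 3.
D: beats A; loses to C and B → score 1.
A: loses to C, B, and D → score 0.
B has the best pairwise record.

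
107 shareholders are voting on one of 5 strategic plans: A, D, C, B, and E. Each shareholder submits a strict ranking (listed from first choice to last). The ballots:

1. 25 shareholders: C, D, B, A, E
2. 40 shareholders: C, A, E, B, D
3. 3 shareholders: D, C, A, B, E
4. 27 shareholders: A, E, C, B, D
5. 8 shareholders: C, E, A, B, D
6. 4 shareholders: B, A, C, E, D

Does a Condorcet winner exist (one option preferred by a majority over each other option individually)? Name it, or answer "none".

C vs A: 76–31 for C.
C vs D: 104–3 for C.
C vs B: 103–4 for C.
C vs E: 80–27 for C.
C beats every other option head-to-head.

C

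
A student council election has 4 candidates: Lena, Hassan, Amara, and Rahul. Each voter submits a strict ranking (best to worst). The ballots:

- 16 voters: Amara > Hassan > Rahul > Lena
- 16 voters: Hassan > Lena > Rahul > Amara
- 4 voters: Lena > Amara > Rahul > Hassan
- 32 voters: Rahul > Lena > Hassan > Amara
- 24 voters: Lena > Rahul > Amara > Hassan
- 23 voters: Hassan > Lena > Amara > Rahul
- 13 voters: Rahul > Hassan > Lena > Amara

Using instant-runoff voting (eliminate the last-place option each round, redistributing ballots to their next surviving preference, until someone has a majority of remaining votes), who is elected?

Round 1: Lena 28, Hassan 39, Amara 16, Rahul 45. Eliminate Amara.
Round 2: Lena 28, Hassan 55, Rahul 45. Eliminate Lena.
Round 3: Hassan 55, Rahul 73. Rahul has a majority.

Rahul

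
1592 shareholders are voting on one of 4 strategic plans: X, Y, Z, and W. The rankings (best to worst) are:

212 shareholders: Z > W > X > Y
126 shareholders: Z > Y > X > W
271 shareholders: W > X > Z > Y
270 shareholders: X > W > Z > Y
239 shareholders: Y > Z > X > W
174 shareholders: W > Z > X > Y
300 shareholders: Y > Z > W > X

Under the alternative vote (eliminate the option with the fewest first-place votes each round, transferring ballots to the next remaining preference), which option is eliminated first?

X

Round 1: X 270, Y 539, Z 338, W 445. Eliminate X.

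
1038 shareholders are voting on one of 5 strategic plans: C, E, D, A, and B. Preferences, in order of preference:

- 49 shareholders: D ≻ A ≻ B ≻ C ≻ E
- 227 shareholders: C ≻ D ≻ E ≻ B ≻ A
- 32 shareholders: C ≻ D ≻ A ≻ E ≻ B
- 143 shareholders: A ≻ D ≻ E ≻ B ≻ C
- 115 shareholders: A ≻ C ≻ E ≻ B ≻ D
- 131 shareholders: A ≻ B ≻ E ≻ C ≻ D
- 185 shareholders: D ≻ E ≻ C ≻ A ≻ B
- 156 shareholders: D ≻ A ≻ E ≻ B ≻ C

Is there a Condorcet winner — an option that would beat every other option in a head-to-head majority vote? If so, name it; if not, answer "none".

D

D vs C: 533–505 for D.
D vs E: 792–246 for D.
D vs A: 649–389 for D.
D vs B: 792–246 for D.
D beats every other option head-to-head.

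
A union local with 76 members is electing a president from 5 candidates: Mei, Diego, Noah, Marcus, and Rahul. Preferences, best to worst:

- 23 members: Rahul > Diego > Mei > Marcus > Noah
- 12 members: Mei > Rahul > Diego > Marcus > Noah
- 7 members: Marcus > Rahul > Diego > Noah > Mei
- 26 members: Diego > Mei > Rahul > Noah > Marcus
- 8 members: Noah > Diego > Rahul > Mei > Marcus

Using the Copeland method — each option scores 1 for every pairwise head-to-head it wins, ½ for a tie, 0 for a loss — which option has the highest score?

Rahul

Mei: beats Noah and Marcus; ties Rahul; loses to Diego → score 2.5.
Diego: beats Mei, Noah, and Marcus; loses to Rahul → score 3.
Noah: loses to Mei, Diego, Marcus, and Rahul → score 0.
Marcus: beats Noah; loses to Mei, Diego, and Rahul → score 1.
Rahul: beats Diego, Noah, and Marcus; ties Mei → score 3.5.
Rahul has the best pairwise record.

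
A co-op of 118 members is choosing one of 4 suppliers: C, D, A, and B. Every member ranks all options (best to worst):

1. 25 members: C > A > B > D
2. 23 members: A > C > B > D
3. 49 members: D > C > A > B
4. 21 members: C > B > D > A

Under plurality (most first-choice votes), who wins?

D

First-place votes: C 46, D 49, A 23, B 0.
D has the most first-place votes.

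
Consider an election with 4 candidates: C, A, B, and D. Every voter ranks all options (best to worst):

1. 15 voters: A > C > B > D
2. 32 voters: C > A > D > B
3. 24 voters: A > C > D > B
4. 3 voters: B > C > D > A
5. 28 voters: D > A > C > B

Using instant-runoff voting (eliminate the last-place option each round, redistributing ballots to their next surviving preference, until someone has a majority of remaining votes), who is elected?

Round 1: C 32, A 39, B 3, D 28. Eliminate B.
Round 2: C 35, A 39, D 28. Eliminate D.
Round 3: C 35, A 67. A has a majority.

A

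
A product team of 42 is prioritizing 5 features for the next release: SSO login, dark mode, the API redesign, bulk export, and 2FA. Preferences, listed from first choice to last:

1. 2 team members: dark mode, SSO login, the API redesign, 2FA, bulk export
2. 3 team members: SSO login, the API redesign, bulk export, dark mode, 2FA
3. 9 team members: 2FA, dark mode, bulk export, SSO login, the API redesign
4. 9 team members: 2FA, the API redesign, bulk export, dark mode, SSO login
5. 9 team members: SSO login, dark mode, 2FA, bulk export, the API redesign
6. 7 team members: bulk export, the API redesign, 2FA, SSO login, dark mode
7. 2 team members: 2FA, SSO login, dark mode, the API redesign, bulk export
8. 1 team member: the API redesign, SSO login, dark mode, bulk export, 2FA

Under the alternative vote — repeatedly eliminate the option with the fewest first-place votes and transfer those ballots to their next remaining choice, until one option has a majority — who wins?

Round 1: SSO login 12, dark mode 2, the API redesign 1, bulk export 7, 2FA 20. Eliminate the API redesign.
Round 2: SSO login 13, dark mode 2, bulk export 7, 2FA 20. Eliminate dark mode.
Round 3: SSO login 15, bulk export 7, 2FA 20. Eliminate bulk export.
Round 4: SSO login 15, 2FA 27. 2FA has a majority.

2FA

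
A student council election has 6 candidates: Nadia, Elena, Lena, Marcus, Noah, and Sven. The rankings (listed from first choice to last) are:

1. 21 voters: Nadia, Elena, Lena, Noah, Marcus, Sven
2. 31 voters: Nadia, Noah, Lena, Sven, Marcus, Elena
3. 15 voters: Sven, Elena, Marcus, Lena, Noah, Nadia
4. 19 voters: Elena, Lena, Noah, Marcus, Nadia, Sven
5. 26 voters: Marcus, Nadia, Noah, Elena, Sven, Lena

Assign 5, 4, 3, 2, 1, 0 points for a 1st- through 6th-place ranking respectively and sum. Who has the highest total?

Nadia: 21·5 + 31·5 + 15·0 + 19·1 + 26·4 = 383
Elena: 21·4 + 31·0 + 15·4 + 19·5 + 26·2 = 291
Lena: 21·3 + 31·3 + 15·2 + 19·4 + 26·0 = 262
Marcus: 21·1 + 31·1 + 15·3 + 19·2 + 26·5 = 265
Noah: 21·2 + 31·4 + 15·1 + 19·3 + 26·3 = 316
Sven: 21·0 + 31·2 + 15·5 + 19·0 + 26·1 = 163
Nadia has the highest Borda score (383).

Nadia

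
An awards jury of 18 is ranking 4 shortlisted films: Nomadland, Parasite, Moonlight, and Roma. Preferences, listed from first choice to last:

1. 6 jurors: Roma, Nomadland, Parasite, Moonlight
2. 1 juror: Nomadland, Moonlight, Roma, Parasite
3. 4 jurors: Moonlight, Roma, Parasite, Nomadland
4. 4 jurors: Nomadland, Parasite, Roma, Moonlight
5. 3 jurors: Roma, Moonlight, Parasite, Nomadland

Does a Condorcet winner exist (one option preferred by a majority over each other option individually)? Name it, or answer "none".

Roma vs Nomadland: 13–5 for Roma.
Roma vs Parasite: 14–4 for Roma.
Roma vs Moonlight: 13–5 for Roma.
Roma beats every other option head-to-head.

Roma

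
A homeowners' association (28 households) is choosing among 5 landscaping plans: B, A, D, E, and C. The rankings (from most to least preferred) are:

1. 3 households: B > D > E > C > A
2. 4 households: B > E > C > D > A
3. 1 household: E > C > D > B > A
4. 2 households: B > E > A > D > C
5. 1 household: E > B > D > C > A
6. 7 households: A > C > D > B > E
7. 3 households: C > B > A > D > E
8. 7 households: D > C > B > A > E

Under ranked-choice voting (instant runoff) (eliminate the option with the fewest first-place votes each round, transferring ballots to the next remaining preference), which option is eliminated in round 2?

C

Round 1: B 9, A 7, D 7, E 2, C 3. Eliminate E.
Round 2: B 10, A 7, D 7, C 4. Eliminate C.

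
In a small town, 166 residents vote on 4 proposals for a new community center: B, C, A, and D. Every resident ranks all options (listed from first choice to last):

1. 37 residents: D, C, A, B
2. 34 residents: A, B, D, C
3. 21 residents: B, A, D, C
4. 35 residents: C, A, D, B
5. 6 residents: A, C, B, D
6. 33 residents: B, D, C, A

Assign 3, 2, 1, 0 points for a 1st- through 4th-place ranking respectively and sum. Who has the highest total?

A

B: 37·0 + 34·2 + 21·3 + 35·0 + 6·1 + 33·3 = 236
C: 37·2 + 34·0 + 21·0 + 35·3 + 6·2 + 33·1 = 224
A: 37·1 + 34·3 + 21·2 + 35·2 + 6·3 + 33·0 = 269
D: 37·3 + 34·1 + 21·1 + 35·1 + 6·0 + 33·2 = 267
A has the highest Borda score (269).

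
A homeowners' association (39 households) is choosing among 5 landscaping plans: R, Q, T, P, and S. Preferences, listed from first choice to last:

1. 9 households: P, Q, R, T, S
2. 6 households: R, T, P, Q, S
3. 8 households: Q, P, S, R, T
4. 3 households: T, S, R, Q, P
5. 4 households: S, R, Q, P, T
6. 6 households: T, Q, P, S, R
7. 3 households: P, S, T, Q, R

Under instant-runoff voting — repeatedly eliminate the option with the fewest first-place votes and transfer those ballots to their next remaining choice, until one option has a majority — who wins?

P

Round 1: R 6, Q 8, T 9, P 12, S 4. Eliminate S.
Round 2: R 10, Q 8, T 9, P 12. Eliminate Q.
Round 3: R 10, T 9, P 20. P has a majority.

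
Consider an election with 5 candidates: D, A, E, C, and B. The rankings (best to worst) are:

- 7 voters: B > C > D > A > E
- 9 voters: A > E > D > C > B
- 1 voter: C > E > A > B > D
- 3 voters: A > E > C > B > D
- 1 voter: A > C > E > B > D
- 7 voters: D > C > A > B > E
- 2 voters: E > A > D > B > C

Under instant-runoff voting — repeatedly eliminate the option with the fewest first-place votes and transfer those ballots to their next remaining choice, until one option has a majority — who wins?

A

Round 1: D 7, A 13, E 2, C 1, B 7. Eliminate C.
Round 2: D 7, A 13, E 3, B 7. Eliminate E.
Round 3: D 7, A 16, B 7. A has a majority.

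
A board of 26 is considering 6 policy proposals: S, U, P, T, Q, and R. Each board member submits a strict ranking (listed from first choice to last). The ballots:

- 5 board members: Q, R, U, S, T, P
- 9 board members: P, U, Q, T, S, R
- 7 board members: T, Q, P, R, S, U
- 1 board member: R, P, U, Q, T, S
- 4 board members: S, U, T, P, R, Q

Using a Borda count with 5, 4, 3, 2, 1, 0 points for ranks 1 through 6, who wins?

S: 5·2 + 9·1 + 7·1 + 1·0 + 4·5 = 46
U: 5·3 + 9·4 + 7·0 + 1·3 + 4·4 = 70
P: 5·0 + 9·5 + 7·3 + 1·4 + 4·2 = 78
T: 5·1 + 9·2 + 7·5 + 1·1 + 4·3 = 71
Q: 5·5 + 9·3 + 7·4 + 1·2 + 4·0 = 82
R: 5·4 + 9·0 + 7·2 + 1·5 + 4·1 = 43
Q has the highest Borda score (82).

Q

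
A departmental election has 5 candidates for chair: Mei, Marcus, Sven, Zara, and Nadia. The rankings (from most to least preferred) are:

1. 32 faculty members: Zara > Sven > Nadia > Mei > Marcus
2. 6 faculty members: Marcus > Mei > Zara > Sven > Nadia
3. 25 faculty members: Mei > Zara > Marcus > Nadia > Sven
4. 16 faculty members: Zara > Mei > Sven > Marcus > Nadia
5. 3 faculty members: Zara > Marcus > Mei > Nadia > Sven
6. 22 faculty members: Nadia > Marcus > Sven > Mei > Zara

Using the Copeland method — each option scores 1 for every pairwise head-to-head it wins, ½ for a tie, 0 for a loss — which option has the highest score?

Zara

Mei: beats Marcus and Zara; loses to Sven and Nadia → score 2.
Marcus: beats Sven; loses to Mei, Zara, and Nadia → score 1.
Sven: beats Mei and Nadia; loses to Marcus and Zara → score 2.
Zara: beats Marcus, Sven, and Nadia; loses to Mei → score 3.
Nadia: beats Mei and Marcus; loses to Sven and Zara → score 2.
Zara has the best pairwise record.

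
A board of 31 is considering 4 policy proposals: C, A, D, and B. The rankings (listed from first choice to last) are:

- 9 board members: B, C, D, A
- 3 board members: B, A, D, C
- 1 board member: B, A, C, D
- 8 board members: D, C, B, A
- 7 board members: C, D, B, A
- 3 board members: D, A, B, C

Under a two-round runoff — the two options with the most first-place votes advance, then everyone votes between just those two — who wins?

D

Round 1 first-place votes: C 7, A 0, D 11, B 13.
B and D advance.
Runoff: B is preferred to D by 13 voters; D by 18.
D wins the runoff.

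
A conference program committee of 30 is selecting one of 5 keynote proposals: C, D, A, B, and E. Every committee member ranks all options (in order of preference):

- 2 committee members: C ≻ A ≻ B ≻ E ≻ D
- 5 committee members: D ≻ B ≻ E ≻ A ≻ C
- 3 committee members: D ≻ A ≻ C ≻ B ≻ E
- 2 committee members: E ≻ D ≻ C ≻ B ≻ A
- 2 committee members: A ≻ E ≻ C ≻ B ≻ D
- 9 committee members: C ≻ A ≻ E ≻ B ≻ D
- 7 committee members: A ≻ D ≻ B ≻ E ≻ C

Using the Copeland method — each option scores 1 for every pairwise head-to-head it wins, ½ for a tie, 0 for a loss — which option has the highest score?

A

C: beats B; loses to D, A, and E → score 1.
D: beats C and B; ties E; loses to A → score 2.5.
A: beats C, D, B, and E → score 4.
B: beats E; loses to C, D, and A → score 1.
E: beats C; ties D; loses to A and B → score 1.5.
A has the best pairwise record.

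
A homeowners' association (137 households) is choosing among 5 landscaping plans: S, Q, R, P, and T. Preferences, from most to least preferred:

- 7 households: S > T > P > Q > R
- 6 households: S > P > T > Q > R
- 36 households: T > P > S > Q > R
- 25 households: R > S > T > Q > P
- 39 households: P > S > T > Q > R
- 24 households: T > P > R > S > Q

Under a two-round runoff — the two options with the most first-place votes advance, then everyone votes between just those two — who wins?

T

Round 1 first-place votes: S 13, Q 0, R 25, P 39, T 60.
T and P advance.
Runoff: T is preferred to P by 92 voters; P by 45.
T wins the runoff.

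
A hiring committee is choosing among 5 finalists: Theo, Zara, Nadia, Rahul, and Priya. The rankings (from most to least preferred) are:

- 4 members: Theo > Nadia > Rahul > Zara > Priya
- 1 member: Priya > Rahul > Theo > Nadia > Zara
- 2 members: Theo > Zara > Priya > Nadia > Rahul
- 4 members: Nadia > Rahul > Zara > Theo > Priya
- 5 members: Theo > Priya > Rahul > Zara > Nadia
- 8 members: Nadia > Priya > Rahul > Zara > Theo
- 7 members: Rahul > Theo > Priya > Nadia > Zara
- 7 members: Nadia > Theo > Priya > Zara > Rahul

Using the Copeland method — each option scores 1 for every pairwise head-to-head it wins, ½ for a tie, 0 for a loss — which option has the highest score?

Nadia

Theo: beats Zara and Priya; ties Nadia; loses to Rahul → score 2.5.
Zara: loses to Theo, Nadia, Rahul, and Priya → score 0.
Nadia: beats Zara, Rahul, and Priya; ties Theo → score 3.5.
Rahul: beats Theo and Zara; loses to Nadia and Priya → score 2.
Priya: beats Zara and Rahul; loses to Theo and Nadia → score 2.
Nadia has the best pairwise record.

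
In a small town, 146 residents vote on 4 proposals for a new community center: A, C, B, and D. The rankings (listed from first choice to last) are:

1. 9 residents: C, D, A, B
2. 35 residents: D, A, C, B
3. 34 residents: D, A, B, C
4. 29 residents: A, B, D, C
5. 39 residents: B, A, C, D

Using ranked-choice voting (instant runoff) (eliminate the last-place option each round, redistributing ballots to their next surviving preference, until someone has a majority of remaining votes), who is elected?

D

Round 1: A 29, C 9, B 39, D 69. Eliminate C.
Round 2: A 29, B 39, D 78. D has a majority.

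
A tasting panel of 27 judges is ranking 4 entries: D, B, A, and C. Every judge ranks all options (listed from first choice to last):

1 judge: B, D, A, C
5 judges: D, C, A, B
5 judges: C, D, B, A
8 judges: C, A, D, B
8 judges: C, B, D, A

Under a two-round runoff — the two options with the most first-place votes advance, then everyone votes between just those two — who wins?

Round 1 first-place votes: D 5, B 1, A 0, C 21.
C and D advance.
Runoff: C is preferred to D by 21 voters; D by 6.
C wins the runoff.

C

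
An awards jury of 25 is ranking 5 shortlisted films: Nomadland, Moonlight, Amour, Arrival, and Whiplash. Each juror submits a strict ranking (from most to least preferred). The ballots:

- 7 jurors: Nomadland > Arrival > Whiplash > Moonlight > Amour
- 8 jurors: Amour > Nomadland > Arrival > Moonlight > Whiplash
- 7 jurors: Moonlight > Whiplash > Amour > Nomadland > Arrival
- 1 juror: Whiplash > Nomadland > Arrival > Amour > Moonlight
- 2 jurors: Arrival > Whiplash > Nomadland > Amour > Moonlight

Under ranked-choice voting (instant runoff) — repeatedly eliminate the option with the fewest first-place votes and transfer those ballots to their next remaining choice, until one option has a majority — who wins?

Round 1: Nomadland 7, Moonlight 7, Amour 8, Arrival 2, Whiplash 1. Eliminate Whiplash.
Round 2: Nomadland 8, Moonlight 7, Amour 8, Arrival 2. Eliminate Arrival.
Round 3: Nomadland 10, Moonlight 7, Amour 8. Eliminate Moonlight.
Round 4: Nomadland 10, Amour 15. Amour has a majority.

Amour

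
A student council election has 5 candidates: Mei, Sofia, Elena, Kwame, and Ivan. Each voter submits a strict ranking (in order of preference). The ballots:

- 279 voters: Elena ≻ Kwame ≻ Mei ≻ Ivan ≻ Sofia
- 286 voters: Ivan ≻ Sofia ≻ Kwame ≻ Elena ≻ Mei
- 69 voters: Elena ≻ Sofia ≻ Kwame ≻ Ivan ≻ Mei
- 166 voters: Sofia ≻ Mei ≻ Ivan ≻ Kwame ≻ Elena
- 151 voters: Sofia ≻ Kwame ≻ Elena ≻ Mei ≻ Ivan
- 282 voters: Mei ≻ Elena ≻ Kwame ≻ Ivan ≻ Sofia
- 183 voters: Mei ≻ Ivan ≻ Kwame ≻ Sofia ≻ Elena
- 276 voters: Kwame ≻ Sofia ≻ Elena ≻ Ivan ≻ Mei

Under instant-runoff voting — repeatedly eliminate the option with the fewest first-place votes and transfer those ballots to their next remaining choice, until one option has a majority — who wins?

Sofia

Round 1: Mei 465, Sofia 317, Elena 348, Kwame 276, Ivan 286. Eliminate Kwame.
Round 2: Mei 465, Sofia 593, Elena 348, Ivan 286. Eliminate Ivan.
Round 3: Mei 465, Sofia 879, Elena 348. Sofia has a majority.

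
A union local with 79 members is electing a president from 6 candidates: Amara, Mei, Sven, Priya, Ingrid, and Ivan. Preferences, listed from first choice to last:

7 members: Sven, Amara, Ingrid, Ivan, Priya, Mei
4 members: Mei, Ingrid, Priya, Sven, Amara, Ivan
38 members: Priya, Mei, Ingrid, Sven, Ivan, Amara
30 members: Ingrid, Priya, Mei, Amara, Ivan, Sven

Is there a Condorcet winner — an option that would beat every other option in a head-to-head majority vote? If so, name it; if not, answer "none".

Checking pairwise contests:
Mei beats Amara 72–7.
Priya beats Mei 75–4.
Mei beats Sven 72–7.
Ingrid beats Priya 41–38.
Mei beats Ingrid 42–37.
Amara beats Ivan 41–38.
Every option loses at least one head-to-head, so there is no Condorcet winner.

none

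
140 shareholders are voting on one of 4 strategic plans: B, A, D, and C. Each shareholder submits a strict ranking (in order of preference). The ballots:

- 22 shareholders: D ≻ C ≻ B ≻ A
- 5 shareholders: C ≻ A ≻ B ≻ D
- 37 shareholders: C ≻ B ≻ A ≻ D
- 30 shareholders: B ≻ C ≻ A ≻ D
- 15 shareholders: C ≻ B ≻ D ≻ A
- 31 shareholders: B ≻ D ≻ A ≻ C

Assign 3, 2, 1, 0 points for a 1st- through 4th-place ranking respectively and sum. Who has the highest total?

B

B: 22·1 + 5·1 + 37·2 + 30·3 + 15·2 + 31·3 = 314
A: 22·0 + 5·2 + 37·1 + 30·1 + 15·0 + 31·1 = 108
D: 22·3 + 5·0 + 37·0 + 30·0 + 15·1 + 31·2 = 143
C: 22·2 + 5·3 + 37·3 + 30·2 + 15·3 + 31·0 = 275
B has the highest Borda score (314).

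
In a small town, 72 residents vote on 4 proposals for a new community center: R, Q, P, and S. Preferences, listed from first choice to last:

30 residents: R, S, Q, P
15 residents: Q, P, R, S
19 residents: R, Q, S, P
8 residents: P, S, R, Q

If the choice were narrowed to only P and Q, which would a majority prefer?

Voters preferring P to Q: 8; preferring Q to P: 64.
Q wins the head-to-head.

Q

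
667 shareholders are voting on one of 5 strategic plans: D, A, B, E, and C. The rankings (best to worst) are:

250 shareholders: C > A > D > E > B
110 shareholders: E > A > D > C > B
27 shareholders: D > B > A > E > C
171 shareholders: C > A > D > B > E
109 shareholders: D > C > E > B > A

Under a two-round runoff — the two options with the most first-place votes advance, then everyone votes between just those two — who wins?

C

Round 1 first-place votes: D 136, A 0, B 0, E 110, C 421.
C and D advance.
Runoff: C is preferred to D by 421 voters; D by 246.
C wins the runoff.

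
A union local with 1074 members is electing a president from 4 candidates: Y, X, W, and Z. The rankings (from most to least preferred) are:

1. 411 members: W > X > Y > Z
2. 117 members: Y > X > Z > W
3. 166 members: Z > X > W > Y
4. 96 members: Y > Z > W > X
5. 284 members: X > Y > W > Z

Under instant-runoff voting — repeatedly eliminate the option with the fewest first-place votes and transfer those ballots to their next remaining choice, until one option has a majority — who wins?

X

Round 1: Y 213, X 284, W 411, Z 166. Eliminate Z.
Round 2: Y 213, X 450, W 411. Eliminate Y.
Round 3: X 567, W 507. X has a majority.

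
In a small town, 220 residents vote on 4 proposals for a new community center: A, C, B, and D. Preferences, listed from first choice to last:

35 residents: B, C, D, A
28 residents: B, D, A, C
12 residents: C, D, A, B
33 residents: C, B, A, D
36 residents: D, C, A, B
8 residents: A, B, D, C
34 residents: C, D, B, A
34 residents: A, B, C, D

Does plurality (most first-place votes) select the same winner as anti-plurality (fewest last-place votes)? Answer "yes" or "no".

yes

Plurality — first-place votes: A 42, C 79, B 63, D 36. Winner: C.
Anti-plurality — last-place votes: A 69, C 36, B 48, D 67. Winner: C.
The two methods agree.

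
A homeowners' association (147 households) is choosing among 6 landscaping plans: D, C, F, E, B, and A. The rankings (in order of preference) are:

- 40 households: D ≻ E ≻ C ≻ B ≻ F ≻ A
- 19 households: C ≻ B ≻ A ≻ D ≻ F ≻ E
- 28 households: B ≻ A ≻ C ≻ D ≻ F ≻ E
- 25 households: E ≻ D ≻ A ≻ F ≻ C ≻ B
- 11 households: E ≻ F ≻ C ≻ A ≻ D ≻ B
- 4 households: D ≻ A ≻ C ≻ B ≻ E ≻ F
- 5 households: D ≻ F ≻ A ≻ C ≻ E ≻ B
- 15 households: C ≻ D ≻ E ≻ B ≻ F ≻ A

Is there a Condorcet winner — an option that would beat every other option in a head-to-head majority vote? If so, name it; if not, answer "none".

D

D vs C: 74–73 for D.
D vs F: 136–11 for D.
D vs E: 111–36 for D.
D vs B: 100–47 for D.
D vs A: 89–58 for D.
D beats every other option head-to-head.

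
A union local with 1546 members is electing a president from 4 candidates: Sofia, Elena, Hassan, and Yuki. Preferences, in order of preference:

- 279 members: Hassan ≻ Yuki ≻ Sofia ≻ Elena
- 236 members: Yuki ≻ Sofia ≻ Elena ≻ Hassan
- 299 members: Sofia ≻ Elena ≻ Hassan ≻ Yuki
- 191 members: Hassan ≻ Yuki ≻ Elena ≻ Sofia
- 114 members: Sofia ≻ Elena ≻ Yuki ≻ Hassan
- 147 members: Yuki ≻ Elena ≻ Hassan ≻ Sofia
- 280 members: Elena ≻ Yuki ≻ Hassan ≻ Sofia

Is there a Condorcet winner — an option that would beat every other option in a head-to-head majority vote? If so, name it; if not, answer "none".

Yuki

Yuki vs Sofia: 1133–413 for Yuki.
Yuki vs Elena: 853–693 for Yuki.
Yuki vs Hassan: 777–769 for Yuki.
Yuki beats every other option head-to-head.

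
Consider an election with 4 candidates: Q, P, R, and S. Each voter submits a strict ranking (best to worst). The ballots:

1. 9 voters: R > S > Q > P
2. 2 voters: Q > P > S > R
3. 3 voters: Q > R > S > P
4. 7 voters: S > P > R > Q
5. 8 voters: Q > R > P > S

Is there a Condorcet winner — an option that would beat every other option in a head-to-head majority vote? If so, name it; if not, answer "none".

R vs Q: 16–13 for R.
R vs P: 20–9 for R.
R vs S: 20–9 for R.
R beats every other option head-to-head.

R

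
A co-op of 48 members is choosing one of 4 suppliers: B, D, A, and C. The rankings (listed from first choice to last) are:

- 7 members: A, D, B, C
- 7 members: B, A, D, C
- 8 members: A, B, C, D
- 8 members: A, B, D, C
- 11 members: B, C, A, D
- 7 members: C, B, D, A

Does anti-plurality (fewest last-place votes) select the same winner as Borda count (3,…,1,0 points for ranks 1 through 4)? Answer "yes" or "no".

Anti-plurality — last-place votes: B 0, D 19, A 7, C 22. Winner: B.
Borda — scores: B 107, D 36, A 94, C 51. Winner: B.
The two methods agree.

yes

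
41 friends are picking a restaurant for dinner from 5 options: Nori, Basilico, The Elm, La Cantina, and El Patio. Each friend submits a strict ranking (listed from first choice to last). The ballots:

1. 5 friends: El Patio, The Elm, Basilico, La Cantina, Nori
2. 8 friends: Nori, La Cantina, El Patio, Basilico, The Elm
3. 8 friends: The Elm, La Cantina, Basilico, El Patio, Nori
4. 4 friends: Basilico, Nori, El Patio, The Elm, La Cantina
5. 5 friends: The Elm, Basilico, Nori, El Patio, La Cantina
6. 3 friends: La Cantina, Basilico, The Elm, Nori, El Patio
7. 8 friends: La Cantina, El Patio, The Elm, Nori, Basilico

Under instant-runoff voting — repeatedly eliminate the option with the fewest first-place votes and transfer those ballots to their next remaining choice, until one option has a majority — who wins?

Round 1: Nori 8, Basilico 4, The Elm 13, La Cantina 11, El Patio 5. Eliminate Basilico.
Round 2: Nori 12, The Elm 13, La Cantina 11, El Patio 5. Eliminate El Patio.
Round 3: Nori 12, The Elm 18, La Cantina 11. Eliminate La Cantina.
Round 4: Nori 12, The Elm 29. The Elm has a majority.

The Elm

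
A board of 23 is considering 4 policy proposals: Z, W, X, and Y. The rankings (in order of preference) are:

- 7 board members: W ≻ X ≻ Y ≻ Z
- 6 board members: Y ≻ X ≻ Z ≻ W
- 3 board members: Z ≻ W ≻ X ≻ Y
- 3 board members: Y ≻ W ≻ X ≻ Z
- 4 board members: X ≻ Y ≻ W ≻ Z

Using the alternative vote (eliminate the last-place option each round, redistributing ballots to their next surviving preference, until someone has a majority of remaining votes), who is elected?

Y

Round 1: Z 3, W 7, X 4, Y 9. Eliminate Z.
Round 2: W 10, X 4, Y 9. Eliminate X.
Round 3: W 10, Y 13. Y has a majority.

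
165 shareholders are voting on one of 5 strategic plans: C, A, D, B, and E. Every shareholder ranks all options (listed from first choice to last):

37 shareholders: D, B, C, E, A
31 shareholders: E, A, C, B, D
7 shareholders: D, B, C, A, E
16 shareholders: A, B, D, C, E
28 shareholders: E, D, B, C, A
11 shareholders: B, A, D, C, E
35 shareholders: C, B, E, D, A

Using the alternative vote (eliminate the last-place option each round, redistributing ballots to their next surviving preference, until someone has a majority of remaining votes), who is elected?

Round 1: C 35, A 16, D 44, B 11, E 59. Eliminate B.
Round 2: C 35, A 27, D 44, E 59. Eliminate A.
Round 3: C 35, D 71, E 59. Eliminate C.
Round 4: D 71, E 94. E has a majority.

E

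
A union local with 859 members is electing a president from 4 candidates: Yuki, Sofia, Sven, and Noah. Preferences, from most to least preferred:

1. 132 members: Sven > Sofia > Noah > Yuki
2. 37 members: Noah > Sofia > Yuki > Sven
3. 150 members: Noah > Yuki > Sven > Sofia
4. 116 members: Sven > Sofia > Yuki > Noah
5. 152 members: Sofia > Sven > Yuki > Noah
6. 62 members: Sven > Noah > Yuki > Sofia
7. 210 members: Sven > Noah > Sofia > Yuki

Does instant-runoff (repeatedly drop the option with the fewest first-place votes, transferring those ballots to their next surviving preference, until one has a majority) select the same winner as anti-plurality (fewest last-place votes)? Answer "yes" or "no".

Instant-runoff — R1 Yuki 0, Sofia 152, Sven 520, Noah 187 (Sven winner). Winner: Sven.
Anti-plurality — last-place votes: Yuki 342, Sofia 212, Sven 37, Noah 268. Winner: Sven.
The two methods agree.

yes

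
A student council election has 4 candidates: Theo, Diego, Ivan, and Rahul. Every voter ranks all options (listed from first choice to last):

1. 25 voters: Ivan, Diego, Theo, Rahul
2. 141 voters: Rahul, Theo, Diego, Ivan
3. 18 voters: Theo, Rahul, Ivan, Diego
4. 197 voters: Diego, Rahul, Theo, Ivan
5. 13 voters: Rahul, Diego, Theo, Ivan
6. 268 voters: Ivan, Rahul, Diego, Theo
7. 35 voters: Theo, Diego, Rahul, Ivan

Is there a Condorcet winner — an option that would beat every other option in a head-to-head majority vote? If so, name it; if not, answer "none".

Rahul vs Theo: 619–78 for Rahul.
Rahul vs Diego: 440–257 for Rahul.
Rahul vs Ivan: 404–293 for Rahul.
Rahul beats every other option head-to-head.

Rahul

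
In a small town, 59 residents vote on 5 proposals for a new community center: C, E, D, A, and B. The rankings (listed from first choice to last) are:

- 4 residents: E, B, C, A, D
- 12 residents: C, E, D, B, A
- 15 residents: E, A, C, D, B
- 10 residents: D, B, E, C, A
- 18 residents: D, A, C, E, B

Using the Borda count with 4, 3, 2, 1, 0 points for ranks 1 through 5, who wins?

D

C: 4·2 + 12·4 + 15·2 + 10·1 + 18·2 = 132
E: 4·4 + 12·3 + 15·4 + 10·2 + 18·1 = 150
D: 4·0 + 12·2 + 15·1 + 10·4 + 18·4 = 151
A: 4·1 + 12·0 + 15·3 + 10·0 + 18·3 = 103
B: 4·3 + 12·1 + 15·0 + 10·3 + 18·0 = 54
D has the highest Borda score (151).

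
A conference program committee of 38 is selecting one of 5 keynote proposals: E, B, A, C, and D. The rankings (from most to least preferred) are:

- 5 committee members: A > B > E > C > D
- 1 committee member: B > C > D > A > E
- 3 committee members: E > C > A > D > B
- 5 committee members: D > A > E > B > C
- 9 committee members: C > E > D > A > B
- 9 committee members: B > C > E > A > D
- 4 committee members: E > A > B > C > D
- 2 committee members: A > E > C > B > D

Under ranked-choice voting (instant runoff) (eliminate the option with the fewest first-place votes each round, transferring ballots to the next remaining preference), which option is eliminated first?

D

Round 1: E 7, B 10, A 7, C 9, D 5. Eliminate D.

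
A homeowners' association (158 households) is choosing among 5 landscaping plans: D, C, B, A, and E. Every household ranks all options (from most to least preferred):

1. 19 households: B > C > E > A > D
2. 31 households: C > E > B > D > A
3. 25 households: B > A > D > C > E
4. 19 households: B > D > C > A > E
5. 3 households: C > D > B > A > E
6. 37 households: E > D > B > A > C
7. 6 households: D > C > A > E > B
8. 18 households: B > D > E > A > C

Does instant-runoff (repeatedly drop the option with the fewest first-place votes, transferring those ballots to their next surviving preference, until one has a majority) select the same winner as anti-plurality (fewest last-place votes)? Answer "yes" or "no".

Instant-runoff — R1 D 6, C 34, B 81, A 0, E 37 (B winner). Winner: B.
Anti-plurality — last-place votes: D 19, C 55, B 6, A 31, E 47. Winner: B.
The two methods agree.

yes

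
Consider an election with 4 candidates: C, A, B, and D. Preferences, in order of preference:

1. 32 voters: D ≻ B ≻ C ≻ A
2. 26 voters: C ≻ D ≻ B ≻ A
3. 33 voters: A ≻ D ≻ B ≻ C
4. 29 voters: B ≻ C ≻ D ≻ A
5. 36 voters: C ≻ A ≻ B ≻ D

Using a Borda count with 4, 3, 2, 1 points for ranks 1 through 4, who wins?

C

C: 32·2 + 26·4 + 33·1 + 29·3 + 36·4 = 432
A: 32·1 + 26·1 + 33·4 + 29·1 + 36·3 = 327
B: 32·3 + 26·2 + 33·2 + 29·4 + 36·2 = 402
D: 32·4 + 26·3 + 33·3 + 29·2 + 36·1 = 399
C has the highest Borda score (432).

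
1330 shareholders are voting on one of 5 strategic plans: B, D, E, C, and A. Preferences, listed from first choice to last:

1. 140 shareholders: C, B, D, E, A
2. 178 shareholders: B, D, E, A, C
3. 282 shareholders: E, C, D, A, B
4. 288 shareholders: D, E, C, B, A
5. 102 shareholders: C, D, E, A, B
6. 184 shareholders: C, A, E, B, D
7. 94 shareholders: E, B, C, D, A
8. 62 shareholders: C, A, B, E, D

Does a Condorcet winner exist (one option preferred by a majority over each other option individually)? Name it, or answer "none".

Checking pairwise contests:
D beats B 672–658.
C beats D 864–466.
D beats E 708–622.
E beats C 842–488.
B beats A 700–630.
Every option loses at least one head-to-head, so there is no Condorcet winner.

none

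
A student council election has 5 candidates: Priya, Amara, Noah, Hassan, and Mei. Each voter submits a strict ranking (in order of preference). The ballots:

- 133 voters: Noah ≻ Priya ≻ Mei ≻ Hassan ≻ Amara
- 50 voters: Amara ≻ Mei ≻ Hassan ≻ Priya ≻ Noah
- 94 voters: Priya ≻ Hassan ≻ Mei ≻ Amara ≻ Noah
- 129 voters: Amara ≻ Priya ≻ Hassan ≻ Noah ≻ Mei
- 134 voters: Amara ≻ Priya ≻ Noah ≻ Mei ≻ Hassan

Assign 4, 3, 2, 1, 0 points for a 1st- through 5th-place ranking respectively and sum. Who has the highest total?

Priya: 133·3 + 50·1 + 94·4 + 129·3 + 134·3 = 1614
Amara: 133·0 + 50·4 + 94·1 + 129·4 + 134·4 = 1346
Noah: 133·4 + 50·0 + 94·0 + 129·1 + 134·2 = 929
Hassan: 133·1 + 50·2 + 94·3 + 129·2 + 134·0 = 773
Mei: 133·2 + 50·3 + 94·2 + 129·0 + 134·1 = 738
Priya has the highest Borda score (1614).

Priya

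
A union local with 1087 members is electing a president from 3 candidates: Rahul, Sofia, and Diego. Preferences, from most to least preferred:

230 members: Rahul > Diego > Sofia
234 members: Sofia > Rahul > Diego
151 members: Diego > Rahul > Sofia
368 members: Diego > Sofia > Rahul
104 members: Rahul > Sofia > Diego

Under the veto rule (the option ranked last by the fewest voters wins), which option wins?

Last-place votes: Rahul 368, Sofia 381, Diego 338.
Diego is ranked last by the fewest voters, so Diego wins.

Diego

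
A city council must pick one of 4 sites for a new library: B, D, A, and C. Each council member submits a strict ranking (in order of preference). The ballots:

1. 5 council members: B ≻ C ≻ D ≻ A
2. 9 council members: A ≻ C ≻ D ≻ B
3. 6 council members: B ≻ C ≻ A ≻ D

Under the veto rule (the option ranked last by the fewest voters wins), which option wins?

Last-place votes: B 9, D 6, A 5, C 0.
C is ranked last by the fewest voters, so C wins.

C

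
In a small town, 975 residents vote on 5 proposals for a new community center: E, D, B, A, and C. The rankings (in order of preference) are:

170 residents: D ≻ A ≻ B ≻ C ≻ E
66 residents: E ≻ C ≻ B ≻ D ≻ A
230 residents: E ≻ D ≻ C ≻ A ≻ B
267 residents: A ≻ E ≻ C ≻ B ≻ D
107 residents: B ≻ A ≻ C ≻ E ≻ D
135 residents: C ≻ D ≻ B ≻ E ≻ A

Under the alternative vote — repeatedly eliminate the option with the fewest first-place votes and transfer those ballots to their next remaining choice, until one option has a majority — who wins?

D

Round 1: E 296, D 170, B 107, A 267, C 135. Eliminate B.
Round 2: E 296, D 170, A 374, C 135. Eliminate C.
Round 3: E 296, D 305, A 374. Eliminate E.
Round 4: D 601, A 374. D has a majority.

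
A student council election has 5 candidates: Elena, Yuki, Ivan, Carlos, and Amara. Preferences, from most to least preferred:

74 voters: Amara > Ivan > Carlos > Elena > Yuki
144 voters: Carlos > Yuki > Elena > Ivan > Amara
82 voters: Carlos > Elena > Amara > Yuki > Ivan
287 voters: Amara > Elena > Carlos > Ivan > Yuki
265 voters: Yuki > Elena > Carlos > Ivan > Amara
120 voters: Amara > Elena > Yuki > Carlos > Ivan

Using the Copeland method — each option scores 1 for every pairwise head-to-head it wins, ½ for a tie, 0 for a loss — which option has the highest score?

Elena: beats Yuki, Ivan, Carlos, and Amara → score 4.
Yuki: beats Ivan; loses to Elena, Carlos, and Amara → score 1.
Ivan: loses to Elena, Yuki, Carlos, and Amara → score 0.
Carlos: beats Yuki, Ivan, and Amara; loses to Elena → score 3.
Amara: beats Yuki and Ivan; loses to Elena and Carlos → score 2.
Elena has the best pairwise record.

Elena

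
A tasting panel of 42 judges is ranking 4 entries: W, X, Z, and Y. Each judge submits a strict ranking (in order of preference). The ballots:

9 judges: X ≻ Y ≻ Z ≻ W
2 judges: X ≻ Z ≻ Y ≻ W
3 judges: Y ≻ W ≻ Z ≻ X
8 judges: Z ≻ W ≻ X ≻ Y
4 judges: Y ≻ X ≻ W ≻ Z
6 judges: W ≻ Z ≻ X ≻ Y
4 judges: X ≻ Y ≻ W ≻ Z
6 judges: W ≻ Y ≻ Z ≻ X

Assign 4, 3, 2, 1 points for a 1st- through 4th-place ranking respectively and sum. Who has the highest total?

X

W: 9·1 + 2·1 + 3·3 + 8·3 + 4·2 + 6·4 + 4·2 + 6·4 = 108
X: 9·4 + 2·4 + 3·1 + 8·2 + 4·3 + 6·2 + 4·4 + 6·1 = 109
Z: 9·2 + 2·3 + 3·2 + 8·4 + 4·1 + 6·3 + 4·1 + 6·2 = 100
Y: 9·3 + 2·2 + 3·4 + 8·1 + 4·4 + 6·1 + 4·3 + 6·3 = 103
X has the highest Borda score (109).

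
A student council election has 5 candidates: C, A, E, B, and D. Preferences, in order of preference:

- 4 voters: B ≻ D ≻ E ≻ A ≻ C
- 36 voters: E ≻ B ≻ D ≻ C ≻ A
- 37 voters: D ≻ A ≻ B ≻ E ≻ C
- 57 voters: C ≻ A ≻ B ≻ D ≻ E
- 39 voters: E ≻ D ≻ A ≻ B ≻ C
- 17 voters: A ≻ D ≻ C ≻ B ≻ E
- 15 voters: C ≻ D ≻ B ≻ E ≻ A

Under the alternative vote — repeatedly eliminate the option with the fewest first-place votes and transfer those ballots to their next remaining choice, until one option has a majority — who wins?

E

Round 1: C 72, A 17, E 75, B 4, D 37. Eliminate B.
Round 2: C 72, A 17, E 75, D 41. Eliminate A.
Round 3: C 72, E 75, D 58. Eliminate D.
Round 4: C 89, E 116. E has a majority.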